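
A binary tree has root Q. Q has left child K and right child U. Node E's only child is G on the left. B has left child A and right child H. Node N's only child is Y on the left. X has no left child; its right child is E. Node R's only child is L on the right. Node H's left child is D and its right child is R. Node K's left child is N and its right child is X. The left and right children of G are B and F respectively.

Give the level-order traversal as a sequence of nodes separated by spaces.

Level-order visits nodes level by level from the root, left to right within each level.
Level 0: Q
Level 1: K, U
Level 2: N, X
Level 3: Y, E
Level 4: G
Level 5: B, F
Level 6: A, H
Level 7: D, R
Level 8: L

Q K U N X Y E G B F A H D R L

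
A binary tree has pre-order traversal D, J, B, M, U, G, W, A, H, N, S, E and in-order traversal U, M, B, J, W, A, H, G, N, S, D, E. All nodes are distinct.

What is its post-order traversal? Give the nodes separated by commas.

U, M, B, H, A, W, S, N, G, J, E, D

The first element of pre-order is the root; it splits in-order into left and right subtrees.
Root D: left subtree has 10 nodes {U, M, B, J, W, A, H, G, N, S}, right has 1 {E}.
  Root J: left subtree has 3 nodes {U, M, B}, right has 6 {W, A, H, G, N, S}.
    Root B: left subtree has 2 nodes {U, M}, right has 0 { }.
      Root M: left subtree has 1 node {U}, right has 0 { }.
    Root G: left subtree has 3 nodes {W, A, H}, right has 2 {N, S}.
      Root W: left subtree has 0 nodes { }, right has 2 {A, H}.
        Root A: left subtree has 0 nodes { }, right has 1 {H}.
      Root N: left subtree has 0 nodes { }, right has 1 {S}.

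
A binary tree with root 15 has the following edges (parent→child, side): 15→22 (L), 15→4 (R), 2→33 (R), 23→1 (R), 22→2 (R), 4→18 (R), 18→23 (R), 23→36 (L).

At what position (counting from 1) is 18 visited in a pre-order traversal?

6

Pre-order visits the node, then its left subtree, then its right subtree.
Visit 15.
At 15: go left to 22.
  Visit 22.
  At 22: no left child.
  At 22: go right to 2.
    Visit 2.
    At 2: no left child.
    At 2: go right to 33.
      33 is a leaf — visit 33.
At 15: go right to 4.
  Visit 4.
  At 4: no left child.
  At 4: go right to 18.
    Visit 18.
    At 18: no left child.
    At 18: go right to 23.
      Visit 23.
      At 23: go left to 36.
        36 is a leaf — visit 36.
      At 23: go right to 1.
        1 is a leaf — visit 1.
Full pre-order sequence: 15, 22, 2, 33, 4, 18, 23, 36, 1.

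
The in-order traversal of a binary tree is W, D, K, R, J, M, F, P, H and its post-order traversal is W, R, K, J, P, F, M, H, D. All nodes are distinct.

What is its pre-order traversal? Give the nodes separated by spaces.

D W H M J K R F P

The last element of post-order is the root; it splits in-order into left and right subtrees.
Root D: left subtree has 1 node {W}, right has 7 {K, R, J, M, F, P, H}.
  Root H: left subtree has 6 nodes {K, R, J, M, F, P}, right has 0 { }.
    Root M: left subtree has 3 nodes {K, R, J}, right has 2 {F, P}.
      Root J: left subtree has 2 nodes {K, R}, right has 0 { }.
        Root K: left subtree has 0 nodes { }, right has 1 {R}.
      Root F: left subtree has 0 nodes { }, right has 1 {P}.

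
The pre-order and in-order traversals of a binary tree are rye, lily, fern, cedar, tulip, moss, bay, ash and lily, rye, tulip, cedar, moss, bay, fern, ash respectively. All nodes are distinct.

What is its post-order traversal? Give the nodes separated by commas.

lily, tulip, bay, moss, cedar, ash, fern, rye

The first element of pre-order is the root; it splits in-order into left and right subtrees.
Root rye: left subtree has 1 node {lily}, right has 6 {tulip, cedar, moss, bay, fern, ash}.
  Root fern: left subtree has 4 nodes {tulip, cedar, moss, bay}, right has 1 {ash}.
    Root cedar: left subtree has 1 node {tulip}, right has 2 {moss, bay}.
      Root moss: left subtree has 0 nodes { }, right has 1 {bay}.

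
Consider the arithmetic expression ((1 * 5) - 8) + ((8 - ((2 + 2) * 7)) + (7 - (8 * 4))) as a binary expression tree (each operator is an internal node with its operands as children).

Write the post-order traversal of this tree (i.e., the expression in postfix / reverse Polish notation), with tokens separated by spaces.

Post-order on an expression tree gives postfix notation: for each operator, emit left operand, right operand, then the operator.

1 5 * 8 - 8 2 2 + 7 * - 7 8 4 * - + +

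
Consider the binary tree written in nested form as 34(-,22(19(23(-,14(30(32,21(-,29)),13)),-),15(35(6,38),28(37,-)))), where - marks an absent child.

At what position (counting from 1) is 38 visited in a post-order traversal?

Post-order visits the left subtree, then the right subtree, then the node.
At 34: no left child.
At 34: go right to 22.
  At 22: go left to 19.
    At 19: go left to 23.
      At 23: no left child.
      At 23: go right to 14.
        At 14: go left to 30.
          At 30: go left to 32.
            32 is a leaf — visit 32.
          At 30: go right to 21.
            At 21: no left child.
            At 21: go right to 29.
              29 is a leaf — visit 29.
            Visit 21.
          Visit 30.
        At 14: go right to 13.
          13 is a leaf — visit 13.
        Visit 14.
      Visit 23.
    At 19: no right child.
    Visit 19.
  At 22: go right to 15.
    At 15: go left to 35.
      At 35: go left to 6.
        6 is a leaf — visit 6.
      At 35: go right to 38.
        38 is a leaf — visit 38.
      Visit 35.
    At 15: go right to 28.
      At 28: go left to 37.
        37 is a leaf — visit 37.
      At 28: no right child.
      Visit 28.
    Visit 15.
  Visit 22.
Visit 34.
Full post-order sequence: 32, 29, 21, 30, 13, 14, 23, 19, 6, 38, 35, 37, 28, 15, 22, 34.

10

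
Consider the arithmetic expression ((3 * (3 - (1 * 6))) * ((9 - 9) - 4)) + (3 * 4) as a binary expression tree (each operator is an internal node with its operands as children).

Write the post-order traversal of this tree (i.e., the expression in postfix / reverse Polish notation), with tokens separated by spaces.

Post-order on an expression tree gives postfix notation: for each operator, emit left operand, right operand, then the operator.

3 3 1 6 * - * 9 9 - 4 - * 3 4 * +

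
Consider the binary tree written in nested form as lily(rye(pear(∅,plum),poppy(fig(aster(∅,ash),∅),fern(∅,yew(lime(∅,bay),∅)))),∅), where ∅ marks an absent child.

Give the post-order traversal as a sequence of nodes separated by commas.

Post-order visits the left subtree, then the right subtree, then the node.
At lily: go left to rye.
  At rye: go left to pear.
    At pear: no left child.
    At pear: go right to plum.
      plum is a leaf — visit plum.
    Visit pear.
  At rye: go right to poppy.
    At poppy: go left to fig.
      At fig: go left to aster.
        At aster: no left child.
        At aster: go right to ash.
          ash is a leaf — visit ash.
        Visit aster.
      At fig: no right child.
      Visit fig.
    At poppy: go right to fern.
      At fern: no left child.
      At fern: go right to yew.
        At yew: go left to lime.
          At lime: no left child.
          At lime: go right to bay.
            bay is a leaf — visit bay.
          Visit lime.
        At yew: no right child.
        Visit yew.
      Visit fern.
    Visit poppy.
  Visit rye.
At lily: no right child.
Visit lily.

plum, pear, ash, aster, fig, bay, lime, yew, fern, poppy, rye, lily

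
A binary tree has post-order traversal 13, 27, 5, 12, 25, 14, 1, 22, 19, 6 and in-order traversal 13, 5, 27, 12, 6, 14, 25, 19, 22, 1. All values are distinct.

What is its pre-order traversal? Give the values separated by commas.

The last element of post-order is the root; it splits in-order into left and right subtrees.
Root 6: left subtree has 4 nodes {13, 5, 27, 12}, right has 5 {14, 25, 19, 22, 1}.
  Root 12: left subtree has 3 nodes {13, 5, 27}, right has 0 { }.
    Root 5: left subtree has 1 node {13}, right has 1 {27}.
  Root 19: left subtree has 2 nodes {14, 25}, right has 2 {22, 1}.
    Root 14: left subtree has 0 nodes { }, right has 1 {25}.
    Root 22: left subtree has 0 nodes { }, right has 1 {1}.

6, 12, 5, 13, 27, 19, 14, 25, 22, 1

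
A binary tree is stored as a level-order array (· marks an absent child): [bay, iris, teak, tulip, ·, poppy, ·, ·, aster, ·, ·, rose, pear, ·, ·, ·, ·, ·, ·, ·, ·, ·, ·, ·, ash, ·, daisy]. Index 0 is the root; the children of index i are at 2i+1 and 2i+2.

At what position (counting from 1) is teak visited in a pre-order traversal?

Pre-order visits the node, then its left subtree, then its right subtree.
Visit bay.
At bay: go left to iris.
  Visit iris.
  At iris: go left to tulip.
    Visit tulip.
    At tulip: no left child.
    At tulip: go right to aster.
      aster is a leaf — visit aster.
  At iris: no right child.
At bay: go right to teak.
  Visit teak.
  At teak: go left to poppy.
    Visit poppy.
    At poppy: go left to rose.
      Visit rose.
      At rose: no left child.
      At rose: go right to ash.
        ash is a leaf — visit ash.
    At poppy: go right to pear.
      Visit pear.
      At pear: no left child.
      At pear: go right to daisy.
        daisy is a leaf — visit daisy.
  At teak: no right child.
Full pre-order sequence: bay, iris, tulip, aster, teak, poppy, rose, ash, pear, daisy.

5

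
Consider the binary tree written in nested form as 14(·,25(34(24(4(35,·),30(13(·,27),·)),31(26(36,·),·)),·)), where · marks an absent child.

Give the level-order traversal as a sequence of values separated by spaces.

14 25 34 24 31 4 30 26 35 13 36 27

Level-order visits nodes level by level from the root, left to right within each level.
Level 0: 14
Level 1: 25
Level 2: 34
Level 3: 24, 31
Level 4: 4, 30, 26
Level 5: 35, 13, 36
Level 6: 27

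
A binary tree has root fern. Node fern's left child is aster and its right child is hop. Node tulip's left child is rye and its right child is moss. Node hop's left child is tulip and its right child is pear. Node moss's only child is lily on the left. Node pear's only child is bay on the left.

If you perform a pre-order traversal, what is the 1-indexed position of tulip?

4

Pre-order visits the node, then its left subtree, then its right subtree.
Visit fern.
At fern: go left to aster.
  aster is a leaf — visit aster.
At fern: go right to hop.
  Visit hop.
  At hop: go left to tulip.
    Visit tulip.
    At tulip: go left to rye.
      rye is a leaf — visit rye.
    At tulip: go right to moss.
      Visit moss.
      At moss: go left to lily.
        lily is a leaf — visit lily.
      At moss: no right child.
  At hop: go right to pear.
    Visit pear.
    At pear: go left to bay.
      bay is a leaf — visit bay.
    At pear: no right child.
Full pre-order sequence: fern, aster, hop, tulip, rye, moss, lily, pear, bay.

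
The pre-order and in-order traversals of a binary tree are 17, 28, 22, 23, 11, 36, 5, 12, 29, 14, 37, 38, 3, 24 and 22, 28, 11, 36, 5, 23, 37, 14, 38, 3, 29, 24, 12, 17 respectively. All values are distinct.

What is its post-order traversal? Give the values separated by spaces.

The first element of pre-order is the root; it splits in-order into left and right subtrees.
Root 17: left subtree has 13 nodes {22, 28, 11, 36, 5, 23, 37, 14, 38, 3, 29, 24, 12}, right has 0 { }.
  Root 28: left subtree has 1 node {22}, right has 11 {11, 36, 5, 23, 37, 14, 38, 3, 29, 24, 12}.
    Root 23: left subtree has 3 nodes {11, 36, 5}, right has 7 {37, 14, 38, 3, 29, 24, 12}.
      Root 11: left subtree has 0 nodes { }, right has 2 {36, 5}.
        Root 36: left subtree has 0 nodes { }, right has 1 {5}.
      Root 12: left subtree has 6 nodes {37, 14, 38, 3, 29, 24}, right has 0 { }.
        Root 29: left subtree has 4 nodes {37, 14, 38, 3}, right has 1 {24}.
          Root 14: left subtree has 1 node {37}, right has 2 {38, 3}.
            Root 38: left subtree has 0 nodes { }, right has 1 {3}.

22 5 36 11 37 3 38 14 24 29 12 23 28 17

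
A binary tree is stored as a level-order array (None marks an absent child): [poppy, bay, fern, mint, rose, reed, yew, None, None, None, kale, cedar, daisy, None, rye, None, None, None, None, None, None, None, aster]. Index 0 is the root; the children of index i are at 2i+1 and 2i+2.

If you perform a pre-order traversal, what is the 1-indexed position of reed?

Pre-order visits the node, then its left subtree, then its right subtree.
Visit poppy.
At poppy: go left to bay.
  Visit bay.
  At bay: go left to mint.
    mint is a leaf — visit mint.
  At bay: go right to rose.
    Visit rose.
    At rose: no left child.
    At rose: go right to kale.
      Visit kale.
      At kale: no left child.
      At kale: go right to aster.
        aster is a leaf — visit aster.
At poppy: go right to fern.
  Visit fern.
  At fern: go left to reed.
    Visit reed.
    At reed: go left to cedar.
      cedar is a leaf — visit cedar.
    At reed: go right to daisy.
      daisy is a leaf — visit daisy.
  At fern: go right to yew.
    Visit yew.
    At yew: no left child.
    At yew: go right to rye.
      rye is a leaf — visit rye.
Full pre-order sequence: poppy, bay, mint, rose, kale, aster, fern, reed, cedar, daisy, yew, rye.

8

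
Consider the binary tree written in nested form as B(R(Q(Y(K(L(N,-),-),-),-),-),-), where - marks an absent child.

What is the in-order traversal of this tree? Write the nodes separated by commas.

In-order visits the left subtree, then the node, then the right subtree.
At B: go left to R.
  At R: go left to Q.
    At Q: go left to Y.
      At Y: go left to K.
        At K: go left to L.
          At L: go left to N.
            N is a leaf — visit N.
          Visit L.
          At L: no right child.
        Visit K.
        At K: no right child.
      Visit Y.
      At Y: no right child.
    Visit Q.
    At Q: no right child.
  Visit R.
  At R: no right child.
Visit B.
At B: no right child.

N, L, K, Y, Q, R, B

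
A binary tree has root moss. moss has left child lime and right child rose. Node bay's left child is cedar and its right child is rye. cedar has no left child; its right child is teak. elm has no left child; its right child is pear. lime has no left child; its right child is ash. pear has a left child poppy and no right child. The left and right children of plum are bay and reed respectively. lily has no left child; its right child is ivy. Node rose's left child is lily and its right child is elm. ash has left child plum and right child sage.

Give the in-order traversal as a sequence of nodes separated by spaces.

In-order visits the left subtree, then the node, then the right subtree.
At moss: go left to lime.
  At lime: no left child.
  Visit lime.
  At lime: go right to ash.
    At ash: go left to plum.
      At plum: go left to bay.
        At bay: go left to cedar.
          At cedar: no left child.
          Visit cedar.
          At cedar: go right to teak.
            teak is a leaf — visit teak.
        Visit bay.
        At bay: go right to rye.
          rye is a leaf — visit rye.
      Visit plum.
      At plum: go right to reed.
        reed is a leaf — visit reed.
    Visit ash.
    At ash: go right to sage.
      sage is a leaf — visit sage.
Visit moss.
At moss: go right to rose.
  At rose: go left to lily.
    At lily: no left child.
    Visit lily.
    At lily: go right to ivy.
      ivy is a leaf — visit ivy.
  Visit rose.
  At rose: go right to elm.
    At elm: no left child.
    Visit elm.
    At elm: go right to pear.
      At pear: go left to poppy.
        poppy is a leaf — visit poppy.
      Visit pear.
      At pear: no right child.

lime cedar teak bay rye plum reed ash sage moss lily ivy rose elm poppy pear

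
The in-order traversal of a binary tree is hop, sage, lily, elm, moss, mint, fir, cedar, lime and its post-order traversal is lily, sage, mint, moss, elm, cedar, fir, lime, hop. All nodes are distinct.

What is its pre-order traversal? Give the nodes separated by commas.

hop, lime, fir, elm, sage, lily, moss, mint, cedar

The last element of post-order is the root; it splits in-order into left and right subtrees.
Root hop: left subtree has 0 nodes { }, right has 8 {sage, lily, elm, moss, mint, fir, cedar, lime}.
  Root lime: left subtree has 7 nodes {sage, lily, elm, moss, mint, fir, cedar}, right has 0 { }.
    Root fir: left subtree has 5 nodes {sage, lily, elm, moss, mint}, right has 1 {cedar}.
      Root elm: left subtree has 2 nodes {sage, lily}, right has 2 {moss, mint}.
        Root sage: left subtree has 0 nodes { }, right has 1 {lily}.
        Root moss: left subtree has 0 nodes { }, right has 1 {mint}.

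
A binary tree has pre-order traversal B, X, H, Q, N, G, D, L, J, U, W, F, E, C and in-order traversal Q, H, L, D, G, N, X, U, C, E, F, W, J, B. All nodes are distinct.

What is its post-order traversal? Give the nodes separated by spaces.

The first element of pre-order is the root; it splits in-order into left and right subtrees.
Root B: left subtree has 13 nodes {Q, H, L, D, G, N, X, U, C, E, F, W, J}, right has 0 { }.
  Root X: left subtree has 6 nodes {Q, H, L, D, G, N}, right has 6 {U, C, E, F, W, J}.
    Root H: left subtree has 1 node {Q}, right has 4 {L, D, G, N}.
      Root N: left subtree has 3 nodes {L, D, G}, right has 0 { }.
        Root G: left subtree has 2 nodes {L, D}, right has 0 { }.
          Root D: left subtree has 1 node {L}, right has 0 { }.
    Root J: left subtree has 5 nodes {U, C, E, F, W}, right has 0 { }.
      Root U: left subtree has 0 nodes { }, right has 4 {C, E, F, W}.
        Root W: left subtree has 3 nodes {C, E, F}, right has 0 { }.
          Root F: left subtree has 2 nodes {C, E}, right has 0 { }.
            Root E: left subtree has 1 node {C}, right has 0 { }.

Q L D G N H C E F W U J X B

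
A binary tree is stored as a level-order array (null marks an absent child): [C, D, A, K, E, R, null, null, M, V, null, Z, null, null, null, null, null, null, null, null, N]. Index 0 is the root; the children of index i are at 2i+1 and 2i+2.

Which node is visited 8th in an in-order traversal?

In-order visits the left subtree, then the node, then the right subtree.
At C: go left to D.
  At D: go left to K.
    At K: no left child.
    Visit K.
    At K: go right to M.
      M is a leaf — visit M.
  Visit D.
  At D: go right to E.
    At E: go left to V.
      At V: no left child.
      Visit V.
      At V: go right to N.
        N is a leaf — visit N.
    Visit E.
    At E: no right child.
Visit C.
At C: go right to A.
  At A: go left to R.
    At R: go left to Z.
      Z is a leaf — visit Z.
    Visit R.
    At R: no right child.
  Visit A.
  At A: no right child.
Full in-order sequence: K, M, D, V, N, E, C, Z, R, A.

Z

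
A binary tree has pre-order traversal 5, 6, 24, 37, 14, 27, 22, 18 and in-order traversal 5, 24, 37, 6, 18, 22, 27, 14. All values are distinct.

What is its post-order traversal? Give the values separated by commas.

37, 24, 18, 22, 27, 14, 6, 5

The first element of pre-order is the root; it splits in-order into left and right subtrees.
Root 5: left subtree has 0 nodes { }, right has 7 {24, 37, 6, 18, 22, 27, 14}.
  Root 6: left subtree has 2 nodes {24, 37}, right has 4 {18, 22, 27, 14}.
    Root 24: left subtree has 0 nodes { }, right has 1 {37}.
    Root 14: left subtree has 3 nodes {18, 22, 27}, right has 0 { }.
      Root 27: left subtree has 2 nodes {18, 22}, right has 0 { }.
        Root 22: left subtree has 1 node {18}, right has 0 { }.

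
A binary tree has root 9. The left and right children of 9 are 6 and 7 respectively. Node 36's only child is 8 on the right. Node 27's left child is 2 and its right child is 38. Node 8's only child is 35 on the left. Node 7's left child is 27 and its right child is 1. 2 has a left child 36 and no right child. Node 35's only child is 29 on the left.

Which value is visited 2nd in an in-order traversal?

9

In-order visits the left subtree, then the node, then the right subtree.
At 9: go left to 6.
  6 is a leaf — visit 6.
Visit 9.
At 9: go right to 7.
  At 7: go left to 27.
    At 27: go left to 2.
      At 2: go left to 36.
        At 36: no left child.
        Visit 36.
        At 36: go right to 8.
          At 8: go left to 35.
            At 35: go left to 29.
              29 is a leaf — visit 29.
            Visit 35.
            At 35: no right child.
          Visit 8.
          At 8: no right child.
      Visit 2.
      At 2: no right child.
    Visit 27.
    At 27: go right to 38.
      38 is a leaf — visit 38.
  Visit 7.
  At 7: go right to 1.
    1 is a leaf — visit 1.
Full in-order sequence: 6, 9, 36, 29, 35, 8, 2, 27, 38, 7, 1.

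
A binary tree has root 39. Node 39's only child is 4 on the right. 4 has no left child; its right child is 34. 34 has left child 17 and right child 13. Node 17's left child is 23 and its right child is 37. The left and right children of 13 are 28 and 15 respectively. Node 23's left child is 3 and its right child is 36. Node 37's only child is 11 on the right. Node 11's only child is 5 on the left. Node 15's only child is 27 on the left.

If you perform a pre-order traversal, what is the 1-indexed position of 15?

13

Pre-order visits the node, then its left subtree, then its right subtree.
Visit 39.
At 39: no left child.
At 39: go right to 4.
  Visit 4.
  At 4: no left child.
  At 4: go right to 34.
    Visit 34.
    At 34: go left to 17.
      Visit 17.
      At 17: go left to 23.
        Visit 23.
        At 23: go left to 3.
          3 is a leaf — visit 3.
        At 23: go right to 36.
          36 is a leaf — visit 36.
      At 17: go right to 37.
        Visit 37.
        At 37: no left child.
        At 37: go right to 11.
          Visit 11.
          At 11: go left to 5.
            5 is a leaf — visit 5.
          At 11: no right child.
    At 34: go right to 13.
      Visit 13.
      At 13: go left to 28.
        28 is a leaf — visit 28.
      At 13: go right to 15.
        Visit 15.
        At 15: go left to 27.
          27 is a leaf — visit 27.
        At 15: no right child.
Full pre-order sequence: 39, 4, 34, 17, 23, 3, 36, 37, 11, 5, 13, 28, 15, 27.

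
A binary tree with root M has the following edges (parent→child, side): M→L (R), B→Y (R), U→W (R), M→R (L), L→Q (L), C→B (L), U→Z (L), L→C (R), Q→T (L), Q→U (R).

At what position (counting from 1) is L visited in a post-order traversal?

10

Post-order visits the left subtree, then the right subtree, then the node.
At M: go left to R.
  R is a leaf — visit R.
At M: go right to L.
  At L: go left to Q.
    At Q: go left to T.
      T is a leaf — visit T.
    At Q: go right to U.
      At U: go left to Z.
        Z is a leaf — visit Z.
      At U: go right to W.
        W is a leaf — visit W.
      Visit U.
    Visit Q.
  At L: go right to C.
    At C: go left to B.
      At B: no left child.
      At B: go right to Y.
        Y is a leaf — visit Y.
      Visit B.
    At C: no right child.
    Visit C.
  Visit L.
Visit M.
Full post-order sequence: R, T, Z, W, U, Q, Y, B, C, L, M.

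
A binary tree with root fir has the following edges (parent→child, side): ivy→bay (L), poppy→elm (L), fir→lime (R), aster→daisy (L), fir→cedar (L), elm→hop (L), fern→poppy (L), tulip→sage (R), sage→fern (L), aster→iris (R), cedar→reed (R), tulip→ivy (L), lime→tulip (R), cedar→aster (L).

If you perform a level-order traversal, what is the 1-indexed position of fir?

1

Level-order visits nodes level by level from the root, left to right within each level.
Level 0: fir
Level 1: cedar, lime
Level 2: aster, reed, tulip
Level 3: daisy, iris, ivy, sage
Level 4: bay, fern
Level 5: poppy
Level 6: elm
Level 7: hop
Full level-order sequence: fir, cedar, lime, aster, reed, tulip, daisy, iris, ivy, sage, bay, fern, poppy, elm, hop.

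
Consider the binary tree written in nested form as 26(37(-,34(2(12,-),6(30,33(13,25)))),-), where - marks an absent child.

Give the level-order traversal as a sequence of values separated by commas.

Level-order visits nodes level by level from the root, left to right within each level.
Level 0: 26
Level 1: 37
Level 2: 34
Level 3: 2, 6
Level 4: 12, 30, 33
Level 5: 13, 25

26, 37, 34, 2, 6, 12, 30, 33, 13, 25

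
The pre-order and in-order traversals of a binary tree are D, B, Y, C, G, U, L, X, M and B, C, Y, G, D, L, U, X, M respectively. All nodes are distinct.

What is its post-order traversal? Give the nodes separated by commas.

C, G, Y, B, L, M, X, U, D

The first element of pre-order is the root; it splits in-order into left and right subtrees.
Root D: left subtree has 4 nodes {B, C, Y, G}, right has 4 {L, U, X, M}.
  Root B: left subtree has 0 nodes { }, right has 3 {C, Y, G}.
    Root Y: left subtree has 1 node {C}, right has 1 {G}.
  Root U: left subtree has 1 node {L}, right has 2 {X, M}.
    Root X: left subtree has 0 nodes { }, right has 1 {M}.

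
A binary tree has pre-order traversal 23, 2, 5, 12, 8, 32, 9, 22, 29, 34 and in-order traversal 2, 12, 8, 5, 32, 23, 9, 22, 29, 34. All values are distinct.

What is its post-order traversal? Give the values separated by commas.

8, 12, 32, 5, 2, 34, 29, 22, 9, 23

The first element of pre-order is the root; it splits in-order into left and right subtrees.
Root 23: left subtree has 5 nodes {2, 12, 8, 5, 32}, right has 4 {9, 22, 29, 34}.
  Root 2: left subtree has 0 nodes { }, right has 4 {12, 8, 5, 32}.
    Root 5: left subtree has 2 nodes {12, 8}, right has 1 {32}.
      Root 12: left subtree has 0 nodes { }, right has 1 {8}.
  Root 9: left subtree has 0 nodes { }, right has 3 {22, 29, 34}.
    Root 22: left subtree has 0 nodes { }, right has 2 {29, 34}.
      Root 29: left subtree has 0 nodes { }, right has 1 {34}.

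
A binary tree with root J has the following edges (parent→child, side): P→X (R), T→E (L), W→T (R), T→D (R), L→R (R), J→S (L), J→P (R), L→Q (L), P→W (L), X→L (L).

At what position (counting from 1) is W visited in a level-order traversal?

Level-order visits nodes level by level from the root, left to right within each level.
Level 0: J
Level 1: S, P
Level 2: W, X
Level 3: T, L
Level 4: E, D, Q, R
Full level-order sequence: J, S, P, W, X, T, L, E, D, Q, R.

4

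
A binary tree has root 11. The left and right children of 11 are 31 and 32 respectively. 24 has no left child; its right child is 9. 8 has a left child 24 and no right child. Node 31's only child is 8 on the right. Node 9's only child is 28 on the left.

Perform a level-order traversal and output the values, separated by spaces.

11 31 32 8 24 9 28

Level-order visits nodes level by level from the root, left to right within each level.
Level 0: 11
Level 1: 31, 32
Level 2: 8
Level 3: 24
Level 4: 9
Level 5: 28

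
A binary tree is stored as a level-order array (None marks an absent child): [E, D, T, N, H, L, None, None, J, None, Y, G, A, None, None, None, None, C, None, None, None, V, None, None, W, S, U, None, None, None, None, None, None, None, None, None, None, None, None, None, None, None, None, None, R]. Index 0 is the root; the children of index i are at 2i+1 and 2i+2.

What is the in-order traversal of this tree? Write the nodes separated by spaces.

N C J D H V R Y E G W L S A U T

In-order visits the left subtree, then the node, then the right subtree.
At E: go left to D.
  At D: go left to N.
    At N: no left child.
    Visit N.
    At N: go right to J.
      At J: go left to C.
        C is a leaf — visit C.
      Visit J.
      At J: no right child.
  Visit D.
  At D: go right to H.
    At H: no left child.
    Visit H.
    At H: go right to Y.
      At Y: go left to V.
        At V: no left child.
        Visit V.
        At V: go right to R.
          R is a leaf — visit R.
      Visit Y.
      At Y: no right child.
Visit E.
At E: go right to T.
  At T: go left to L.
    At L: go left to G.
      At G: no left child.
      Visit G.
      At G: go right to W.
        W is a leaf — visit W.
    Visit L.
    At L: go right to A.
      At A: go left to S.
        S is a leaf — visit S.
      Visit A.
      At A: go right to U.
        U is a leaf — visit U.
  Visit T.
  At T: no right child.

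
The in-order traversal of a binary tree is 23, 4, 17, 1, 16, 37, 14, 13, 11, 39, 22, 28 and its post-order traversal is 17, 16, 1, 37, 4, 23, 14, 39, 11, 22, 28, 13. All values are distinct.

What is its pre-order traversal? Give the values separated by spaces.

13 14 23 4 37 1 17 16 28 22 11 39

The last element of post-order is the root; it splits in-order into left and right subtrees.
Root 13: left subtree has 7 nodes {23, 4, 17, 1, 16, 37, 14}, right has 4 {11, 39, 22, 28}.
  Root 14: left subtree has 6 nodes {23, 4, 17, 1, 16, 37}, right has 0 { }.
    Root 23: left subtree has 0 nodes { }, right has 5 {4, 17, 1, 16, 37}.
      Root 4: left subtree has 0 nodes { }, right has 4 {17, 1, 16, 37}.
        Root 37: left subtree has 3 nodes {17, 1, 16}, right has 0 { }.
          Root 1: left subtree has 1 node {17}, right has 1 {16}.
  Root 28: left subtree has 3 nodes {11, 39, 22}, right has 0 { }.
    Root 22: left subtree has 2 nodes {11, 39}, right has 0 { }.
      Root 11: left subtree has 0 nodes { }, right has 1 {39}.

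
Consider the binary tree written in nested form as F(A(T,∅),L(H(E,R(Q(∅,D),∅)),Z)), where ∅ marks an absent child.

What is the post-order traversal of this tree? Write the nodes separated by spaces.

Post-order visits the left subtree, then the right subtree, then the node.
At F: go left to A.
  At A: go left to T.
    T is a leaf — visit T.
  At A: no right child.
  Visit A.
At F: go right to L.
  At L: go left to H.
    At H: go left to E.
      E is a leaf — visit E.
    At H: go right to R.
      At R: go left to Q.
        At Q: no left child.
        At Q: go right to D.
          D is a leaf — visit D.
        Visit Q.
      At R: no right child.
      Visit R.
    Visit H.
  At L: go right to Z.
    Z is a leaf — visit Z.
  Visit L.
Visit F.

T A E D Q R H Z L F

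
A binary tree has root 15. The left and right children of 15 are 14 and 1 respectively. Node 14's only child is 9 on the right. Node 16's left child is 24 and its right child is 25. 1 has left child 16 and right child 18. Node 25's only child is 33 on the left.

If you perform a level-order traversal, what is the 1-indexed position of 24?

7

Level-order visits nodes level by level from the root, left to right within each level.
Level 0: 15
Level 1: 14, 1
Level 2: 9, 16, 18
Level 3: 24, 25
Level 4: 33
Full level-order sequence: 15, 14, 1, 9, 16, 18, 24, 25, 33.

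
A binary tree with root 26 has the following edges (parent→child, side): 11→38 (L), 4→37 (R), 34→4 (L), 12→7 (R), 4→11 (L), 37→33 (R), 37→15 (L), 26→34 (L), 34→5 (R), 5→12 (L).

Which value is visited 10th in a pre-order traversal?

Pre-order visits the node, then its left subtree, then its right subtree.
Visit 26.
At 26: go left to 34.
  Visit 34.
  At 34: go left to 4.
    Visit 4.
    At 4: go left to 11.
      Visit 11.
      At 11: go left to 38.
        38 is a leaf — visit 38.
      At 11: no right child.
    At 4: go right to 37.
      Visit 37.
      At 37: go left to 15.
        15 is a leaf — visit 15.
      At 37: go right to 33.
        33 is a leaf — visit 33.
  At 34: go right to 5.
    Visit 5.
    At 5: go left to 12.
      Visit 12.
      At 12: no left child.
      At 12: go right to 7.
        7 is a leaf — visit 7.
    At 5: no right child.
At 26: no right child.
Full pre-order sequence: 26, 34, 4, 11, 38, 37, 15, 33, 5, 12, 7.

12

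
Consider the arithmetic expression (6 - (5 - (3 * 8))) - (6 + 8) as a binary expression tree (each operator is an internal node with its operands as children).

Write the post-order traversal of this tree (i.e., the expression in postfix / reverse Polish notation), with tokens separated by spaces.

Post-order on an expression tree gives postfix notation: for each operator, emit left operand, right operand, then the operator.

6 5 3 8 * - - 6 8 + -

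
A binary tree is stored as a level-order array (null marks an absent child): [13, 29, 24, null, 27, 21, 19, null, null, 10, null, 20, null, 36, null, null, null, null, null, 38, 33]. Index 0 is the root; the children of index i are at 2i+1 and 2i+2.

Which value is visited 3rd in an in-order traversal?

In-order visits the left subtree, then the node, then the right subtree.
At 13: go left to 29.
  At 29: no left child.
  Visit 29.
  At 29: go right to 27.
    At 27: go left to 10.
      At 10: go left to 38.
        38 is a leaf — visit 38.
      Visit 10.
      At 10: go right to 33.
        33 is a leaf — visit 33.
    Visit 27.
    At 27: no right child.
Visit 13.
At 13: go right to 24.
  At 24: go left to 21.
    At 21: go left to 20.
      20 is a leaf — visit 20.
    Visit 21.
    At 21: no right child.
  Visit 24.
  At 24: go right to 19.
    At 19: go left to 36.
      36 is a leaf — visit 36.
    Visit 19.
    At 19: no right child.
Full in-order sequence: 29, 38, 10, 33, 27, 13, 20, 21, 24, 36, 19.

10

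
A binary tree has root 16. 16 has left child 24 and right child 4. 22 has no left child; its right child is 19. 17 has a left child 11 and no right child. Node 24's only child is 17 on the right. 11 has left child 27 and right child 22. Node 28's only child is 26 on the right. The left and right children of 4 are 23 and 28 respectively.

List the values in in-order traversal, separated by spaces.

24 27 11 22 19 17 16 23 4 28 26

In-order visits the left subtree, then the node, then the right subtree.
At 16: go left to 24.
  At 24: no left child.
  Visit 24.
  At 24: go right to 17.
    At 17: go left to 11.
      At 11: go left to 27.
        27 is a leaf — visit 27.
      Visit 11.
      At 11: go right to 22.
        At 22: no left child.
        Visit 22.
        At 22: go right to 19.
          19 is a leaf — visit 19.
    Visit 17.
    At 17: no right child.
Visit 16.
At 16: go right to 4.
  At 4: go left to 23.
    23 is a leaf — visit 23.
  Visit 4.
  At 4: go right to 28.
    At 28: no left child.
    Visit 28.
    At 28: go right to 26.
      26 is a leaf — visit 26.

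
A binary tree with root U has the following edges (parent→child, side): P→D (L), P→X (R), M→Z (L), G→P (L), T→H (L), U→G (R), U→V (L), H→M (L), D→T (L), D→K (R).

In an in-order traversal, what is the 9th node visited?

In-order visits the left subtree, then the node, then the right subtree.
At U: go left to V.
  V is a leaf — visit V.
Visit U.
At U: go right to G.
  At G: go left to P.
    At P: go left to D.
      At D: go left to T.
        At T: go left to H.
          At H: go left to M.
            At M: go left to Z.
              Z is a leaf — visit Z.
            Visit M.
            At M: no right child.
          Visit H.
          At H: no right child.
        Visit T.
        At T: no right child.
      Visit D.
      At D: go right to K.
        K is a leaf — visit K.
    Visit P.
    At P: go right to X.
      X is a leaf — visit X.
  Visit G.
  At G: no right child.
Full in-order sequence: V, U, Z, M, H, T, D, K, P, X, G.

P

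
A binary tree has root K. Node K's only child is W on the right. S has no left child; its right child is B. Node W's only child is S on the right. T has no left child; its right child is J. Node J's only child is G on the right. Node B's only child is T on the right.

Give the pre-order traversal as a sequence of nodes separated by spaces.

Pre-order visits the node, then its left subtree, then its right subtree.
Visit K.
At K: no left child.
At K: go right to W.
  Visit W.
  At W: no left child.
  At W: go right to S.
    Visit S.
    At S: no left child.
    At S: go right to B.
      Visit B.
      At B: no left child.
      At B: go right to T.
        Visit T.
        At T: no left child.
        At T: go right to J.
          Visit J.
          At J: no left child.
          At J: go right to G.
            G is a leaf — visit G.

K W S B T J G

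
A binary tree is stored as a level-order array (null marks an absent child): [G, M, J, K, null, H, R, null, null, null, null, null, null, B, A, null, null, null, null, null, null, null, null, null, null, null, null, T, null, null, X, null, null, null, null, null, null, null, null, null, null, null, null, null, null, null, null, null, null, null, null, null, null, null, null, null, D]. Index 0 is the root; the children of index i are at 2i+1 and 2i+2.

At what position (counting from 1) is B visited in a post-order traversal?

6

Post-order visits the left subtree, then the right subtree, then the node.
At G: go left to M.
  At M: go left to K.
    K is a leaf — visit K.
  At M: no right child.
  Visit M.
At G: go right to J.
  At J: go left to H.
    H is a leaf — visit H.
  At J: go right to R.
    At R: go left to B.
      At B: go left to T.
        At T: no left child.
        At T: go right to D.
          D is a leaf — visit D.
        Visit T.
      At B: no right child.
      Visit B.
    At R: go right to A.
      At A: no left child.
      At A: go right to X.
        X is a leaf — visit X.
      Visit A.
    Visit R.
  Visit J.
Visit G.
Full post-order sequence: K, M, H, D, T, B, X, A, R, J, G.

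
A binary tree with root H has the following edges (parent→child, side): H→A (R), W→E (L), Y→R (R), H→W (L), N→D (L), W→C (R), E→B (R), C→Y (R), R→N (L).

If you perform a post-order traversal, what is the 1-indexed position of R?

5

Post-order visits the left subtree, then the right subtree, then the node.
At H: go left to W.
  At W: go left to E.
    At E: no left child.
    At E: go right to B.
      B is a leaf — visit B.
    Visit E.
  At W: go right to C.
    At C: no left child.
    At C: go right to Y.
      At Y: no left child.
      At Y: go right to R.
        At R: go left to N.
          At N: go left to D.
            D is a leaf — visit D.
          At N: no right child.
          Visit N.
        At R: no right child.
        Visit R.
      Visit Y.
    Visit C.
  Visit W.
At H: go right to A.
  A is a leaf — visit A.
Visit H.
Full post-order sequence: B, E, D, N, R, Y, C, W, A, H.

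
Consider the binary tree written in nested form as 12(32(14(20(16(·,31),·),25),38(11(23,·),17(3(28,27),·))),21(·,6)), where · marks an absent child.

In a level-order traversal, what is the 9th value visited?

11

Level-order visits nodes level by level from the root, left to right within each level.
Level 0: 12
Level 1: 32, 21
Level 2: 14, 38, 6
Level 3: 20, 25, 11, 17
Level 4: 16, 23, 3
Level 5: 31, 28, 27
Full level-order sequence: 12, 32, 21, 14, 38, 6, 20, 25, 11, 17, 16, 23, 3, 31, 28, 27.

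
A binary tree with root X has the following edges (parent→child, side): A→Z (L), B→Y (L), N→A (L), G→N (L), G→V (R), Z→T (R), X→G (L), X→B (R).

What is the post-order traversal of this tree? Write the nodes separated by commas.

Post-order visits the left subtree, then the right subtree, then the node.
At X: go left to G.
  At G: go left to N.
    At N: go left to A.
      At A: go left to Z.
        At Z: no left child.
        At Z: go right to T.
          T is a leaf — visit T.
        Visit Z.
      At A: no right child.
      Visit A.
    At N: no right child.
    Visit N.
  At G: go right to V.
    V is a leaf — visit V.
  Visit G.
At X: go right to B.
  At B: go left to Y.
    Y is a leaf — visit Y.
  At B: no right child.
  Visit B.
Visit X.

T, Z, A, N, V, G, Y, B, X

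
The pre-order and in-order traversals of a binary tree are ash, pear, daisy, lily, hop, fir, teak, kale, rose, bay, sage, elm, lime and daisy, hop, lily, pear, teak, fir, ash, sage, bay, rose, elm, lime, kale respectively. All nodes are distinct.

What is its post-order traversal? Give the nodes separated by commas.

hop, lily, daisy, teak, fir, pear, sage, bay, lime, elm, rose, kale, ash

The first element of pre-order is the root; it splits in-order into left and right subtrees.
Root ash: left subtree has 6 nodes {daisy, hop, lily, pear, teak, fir}, right has 6 {sage, bay, rose, elm, lime, kale}.
  Root pear: left subtree has 3 nodes {daisy, hop, lily}, right has 2 {teak, fir}.
    Root daisy: left subtree has 0 nodes { }, right has 2 {hop, lily}.
      Root lily: left subtree has 1 node {hop}, right has 0 { }.
    Root fir: left subtree has 1 node {teak}, right has 0 { }.
  Root kale: left subtree has 5 nodes {sage, bay, rose, elm, lime}, right has 0 { }.
    Root rose: left subtree has 2 nodes {sage, bay}, right has 2 {elm, lime}.
      Root bay: left subtree has 1 node {sage}, right has 0 { }.
      Root elm: left subtree has 0 nodes { }, right has 1 {lime}.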